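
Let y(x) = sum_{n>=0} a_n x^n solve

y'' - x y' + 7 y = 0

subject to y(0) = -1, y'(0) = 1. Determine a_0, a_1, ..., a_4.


Ansatz: y(x) = sum_{n>=0} a_n x^n, so y'(x) = sum_{n>=1} n a_n x^(n-1) and y''(x) = sum_{n>=2} n(n-1) a_n x^(n-2).
Substitute into P(x) y'' + Q(x) y' + R(x) y = 0 with P(x) = 1, Q(x) = -x, R(x) = 7, and match powers of x.
Initial conditions: a_0 = -1, a_1 = 1.
Setting the coefficient of each power of x to zero and solving order by order (substituting the coefficients already found):
  x^0: 2 a_2 + 7 a_0 = 0  ->  2 a_2 = -7 a_0 = 7  ->  a_2 = 7/2
  x^1: 6 a_3 + 6 a_1 = 0  ->  6 a_3 = -6 a_1 = -6  ->  a_3 = -1
  x^2: 12 a_4 + 5 a_2 = 0  ->  12 a_4 = -5 a_2 = -35/2  ->  a_4 = -35/24
Truncated series: y(x) = -1 + x + (7/2) x^2 - x^3 - (35/24) x^4 + O(x^5).

a_0 = -1; a_1 = 1; a_2 = 7/2; a_3 = -1; a_4 = -35/24


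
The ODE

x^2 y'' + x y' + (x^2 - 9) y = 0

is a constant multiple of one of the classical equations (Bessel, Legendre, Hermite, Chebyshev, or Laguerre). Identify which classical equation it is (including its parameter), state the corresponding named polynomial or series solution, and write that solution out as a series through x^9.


The equation is already in a standard form:  x^2 y'' + x y' + (x^2 - 9) y = 0.
This matches the Bessel equation x^2 y'' + x y' + (x^2 - nu^2) y = 0 with nu^2 = 9, so nu = 3; the solution bounded at x = 0 is J_3(x).
Frobenius at x = 0: indicial roots ±nu; for r = nu the recurrence k(k + 2nu) c_k = -c_{k-2} gives the standard series J_nu(x) = sum_{k>=0} (-1)^k / (k! (k+nu)!) (x/2)^(2k+nu). Evaluate the first 4 terms:
  k = 0: (-1)^0 / (0! * 3! * 2^3) x^3 = 1/(1*6*8) x^3 = (1/48) x^3
  k = 1: (-1)^1 / (1! * 4! * 2^5) x^5 = -1/(1*24*32) x^5 = (-1/768) x^5
  k = 2: (-1)^2 / (2! * 5! * 2^7) x^7 = 1/(2*120*128) x^7 = (1/30720) x^7
  k = 3: (-1)^3 / (3! * 6! * 2^9) x^9 = -1/(6*720*512) x^9 = (-1/2211840) x^9
Hence J_3(x) = -x^9/2211840 + x^7/30720 - x^5/768 + x^3/48 + ....

J_3(x); series = -x^9/2211840 + x^7/30720 - x^5/768 + x^3/48


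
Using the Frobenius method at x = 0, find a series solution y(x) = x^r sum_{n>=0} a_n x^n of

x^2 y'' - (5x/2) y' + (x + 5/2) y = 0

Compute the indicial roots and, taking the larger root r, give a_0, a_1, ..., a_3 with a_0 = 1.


Write in Frobenius form y'' + (p(x)/x) y' + (q(x)/x^2) y = 0:
  p(x) = -5/2,  q(x) = x + 5/2.
Indicial equation: r(r-1) + (-5/2) r + (5/2) = 0 -> roots r_1 = 5/2, r_2 = 1.
Take r = r_1 = 5/2. Let y(x) = x^r sum_{n>=0} a_n x^n with a_0 = 1.
Substitute y = x^r sum a_n x^n and match x^{r+n}. The recurrence is
  D(n) a_n + 1 a_{n-1} = 0,  where D(n) = (r+n)(r+n-1) + (-5/2)(r+n) + (5/2).
  a_n = -1 / D(n) * a_{n-1}.
Since the indicial polynomial factors as (r - r_1)(r - r_2), D(n) = (r_1 + n - r_1)(r_1 + n - r_2) = n(n + 3/2).
Evaluating step by step (a_0 = 1):
  n = 1: D(1) = 1(1 + 3/2) = 5/2; numerator = -1(1) = -1; a_1 = (-1)/(5/2) = -2/5
  n = 2: D(2) = 2(2 + 3/2) = 7; numerator = -1(-2/5) = 2/5; a_2 = (2/5)/(7) = 2/35
  n = 3: D(3) = 3(3 + 3/2) = 27/2; numerator = -1(2/35) = -2/35; a_3 = (-2/35)/(27/2) = -4/945

r = 5/2; a_0 = 1; a_1 = -2/5; a_2 = 2/35; a_3 = -4/945


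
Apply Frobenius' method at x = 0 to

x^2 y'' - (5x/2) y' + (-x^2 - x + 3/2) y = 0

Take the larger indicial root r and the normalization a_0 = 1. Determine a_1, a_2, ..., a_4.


Write in Frobenius form y'' + (p(x)/x) y' + (q(x)/x^2) y = 0:
  p(x) = -5/2,  q(x) = -x^2 - x + 3/2.
Indicial equation: r(r-1) + (-5/2) r + (3/2) = 0 -> roots r_1 = 3, r_2 = 1/2.
Take r = r_1 = 3. Let y(x) = x^r sum_{n>=0} a_n x^n with a_0 = 1.
Substitute y = x^r sum a_n x^n and match x^{r+n}. The recurrence is
  D(n) a_n - 1 a_{n-1} - 1 a_{n-2} = 0,  where D(n) = (r+n)(r+n-1) + (-5/2)(r+n) + (3/2).
  a_n = [1 a_{n-1} + 1 a_{n-2}] / D(n).
Since the indicial polynomial factors as (r - r_1)(r - r_2), D(n) = (r_1 + n - r_1)(r_1 + n - r_2) = n(n + 5/2).
Evaluating step by step (a_0 = 1):
  n = 1: D(1) = 1(1 + 5/2) = 7/2; numerator = 1(1) = 1; a_1 = (1)/(7/2) = 2/7
  n = 2: D(2) = 2(2 + 5/2) = 9; numerator = 1(2/7) + 1(1) = 9/7; a_2 = (9/7)/(9) = 1/7
  n = 3: D(3) = 3(3 + 5/2) = 33/2; numerator = 1(1/7) + 1(2/7) = 3/7; a_3 = (3/7)/(33/2) = 2/77
  n = 4: D(4) = 4(4 + 5/2) = 26; numerator = 1(2/77) + 1(1/7) = 13/77; a_4 = (13/77)/(26) = 1/154

r = 3; a_0 = 1; a_1 = 2/7; a_2 = 1/7; a_3 = 2/77; a_4 = 1/154


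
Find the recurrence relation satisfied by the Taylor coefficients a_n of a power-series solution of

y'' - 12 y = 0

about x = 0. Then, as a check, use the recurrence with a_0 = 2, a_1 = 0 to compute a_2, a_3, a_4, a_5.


Substitute y = sum_n a_n x^n into y'' + (const) y = 0.
y''(x) = sum_{n>=0} (n+2)(n+1) a_{n+2} x^n.
The ODE becomes sum_n [(n+2)(n+1) a_{n+2} - 12 a_n] x^n = 0.
Setting each coefficient to zero gives the recurrence:
  (n+2)(n+1) a_{n+2} - 12 a_n = 0,
  a_{n+2} = 12 / ((n+1)(n+2)) a_n.

Check with a_0 = 2, a_1 = 0 (apply the recurrence for n = 0, 1, 2, 3): a_0 = 2, a_1 = 0, a_2 = 12, a_3 = 0, a_4 = 12, a_5 = 0.

a_{n+2} = 12/((n+1)(n+2)) * a_n; check: a_0 = 2, a_1 = 0, a_2 = 12, a_3 = 0, a_4 = 12, a_5 = 0


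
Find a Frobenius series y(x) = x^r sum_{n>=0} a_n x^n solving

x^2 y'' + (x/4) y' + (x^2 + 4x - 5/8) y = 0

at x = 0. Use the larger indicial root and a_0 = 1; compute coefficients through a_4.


Write in Frobenius form y'' + (p(x)/x) y' + (q(x)/x^2) y = 0:
  p(x) = 1/4,  q(x) = x^2 + 4x - 5/8.
Indicial equation: r(r-1) + (1/4) r + (-5/8) = 0 -> roots r_1 = 5/4, r_2 = -1/2.
Take r = r_1 = 5/4. Let y(x) = x^r sum_{n>=0} a_n x^n with a_0 = 1.
Substitute y = x^r sum a_n x^n and match x^{r+n}. The recurrence is
  D(n) a_n + 4 a_{n-1} + 1 a_{n-2} = 0,  where D(n) = (r+n)(r+n-1) + (1/4)(r+n) + (-5/8).
  a_n = [-4 a_{n-1} - 1 a_{n-2}] / D(n).
Since the indicial polynomial factors as (r - r_1)(r - r_2), D(n) = (r_1 + n - r_1)(r_1 + n - r_2) = n(n + 7/4).
Evaluating step by step (a_0 = 1):
  n = 1: D(1) = 1(1 + 7/4) = 11/4; numerator = -4(1) = -4; a_1 = (-4)/(11/4) = -16/11
  n = 2: D(2) = 2(2 + 7/4) = 15/2; numerator = -4(-16/11) - 1(1) = 53/11; a_2 = (53/11)/(15/2) = 106/165
  n = 3: D(3) = 3(3 + 7/4) = 57/4; numerator = -4(106/165) - 1(-16/11) = -184/165; a_3 = (-184/165)/(57/4) = -736/9405
  n = 4: D(4) = 4(4 + 7/4) = 23; numerator = -4(-736/9405) - 1(106/165) = -3098/9405; a_4 = (-3098/9405)/(23) = -3098/216315

r = 5/4; a_0 = 1; a_1 = -16/11; a_2 = 106/165; a_3 = -736/9405; a_4 = -3098/216315


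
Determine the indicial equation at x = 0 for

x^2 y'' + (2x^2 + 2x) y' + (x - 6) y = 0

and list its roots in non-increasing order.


Divide by x^2 to reach normal form y'' + P_1(x) y' + P_2(x) y = 0 with P_1(x) = 2 + 2/x and P_2(x) = 1/x - 6/x^2.
x = 0 is a singular point because the y'-coefficient 2 + 2/x has a pole at x = 0 and the y-coefficient 1/x - 6/x^2 has a pole at x = 0.
It is a regular singular point because x P_1(x) = p(x) = 2x + 2 and x^2 P_2(x) = q(x) = x - 6 are polynomials, hence analytic at x = 0.
p(0) = 2,  q(0) = -6.
Indicial equation: r(r-1) + p(0) r + q(0) = 0, i.e. r^2 + (p(0) - 1) r + q(0) = 0, i.e. r^2 + 1 r - 6 = 0.
Discriminant: (1)^2 - 4(-6) = 25, so r = (-1 ± 5)/2.
Solving: r_1 = 2, r_2 = -3.

indicial: r^2 + 1 r - 6 = 0; roots r_1 = 2, r_2 = -3


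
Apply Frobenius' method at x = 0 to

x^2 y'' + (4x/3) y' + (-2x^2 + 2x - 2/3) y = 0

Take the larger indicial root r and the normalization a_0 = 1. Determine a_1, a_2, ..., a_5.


Write in Frobenius form y'' + (p(x)/x) y' + (q(x)/x^2) y = 0:
  p(x) = 4/3,  q(x) = -2x^2 + 2x - 2/3.
Indicial equation: r(r-1) + (4/3) r + (-2/3) = 0 -> roots r_1 = 2/3, r_2 = -1.
Take r = r_1 = 2/3. Let y(x) = x^r sum_{n>=0} a_n x^n with a_0 = 1.
Substitute y = x^r sum a_n x^n and match x^{r+n}. The recurrence is
  D(n) a_n + 2 a_{n-1} - 2 a_{n-2} = 0,  where D(n) = (r+n)(r+n-1) + (4/3)(r+n) + (-2/3).
  a_n = [-2 a_{n-1} + 2 a_{n-2}] / D(n).
Since the indicial polynomial factors as (r - r_1)(r - r_2), D(n) = (r_1 + n - r_1)(r_1 + n - r_2) = n(n + 5/3).
Evaluating step by step (a_0 = 1):
  n = 1: D(1) = 1(1 + 5/3) = 8/3; numerator = -2(1) = -2; a_1 = (-2)/(8/3) = -3/4
  n = 2: D(2) = 2(2 + 5/3) = 22/3; numerator = -2(-3/4) + 2(1) = 7/2; a_2 = (7/2)/(22/3) = 21/44
  n = 3: D(3) = 3(3 + 5/3) = 14; numerator = -2(21/44) + 2(-3/4) = -27/11; a_3 = (-27/11)/(14) = -27/154
  n = 4: D(4) = 4(4 + 5/3) = 68/3; numerator = -2(-27/154) + 2(21/44) = 201/154; a_4 = (201/154)/(68/3) = 603/10472
  n = 5: D(5) = 5(5 + 5/3) = 100/3; numerator = -2(603/10472) + 2(-27/154) = -2439/5236; a_5 = (-2439/5236)/(100/3) = -7317/523600

r = 2/3; a_0 = 1; a_1 = -3/4; a_2 = 21/44; a_3 = -27/154; a_4 = 603/10472; a_5 = -7317/523600


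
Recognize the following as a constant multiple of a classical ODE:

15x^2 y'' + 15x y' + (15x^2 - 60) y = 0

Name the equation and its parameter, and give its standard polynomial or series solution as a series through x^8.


All three coefficients share the factor 15; dividing through by 15 gives  x^2 y'' + x y' + (x^2 - 4) y = 0.
This matches the Bessel equation x^2 y'' + x y' + (x^2 - nu^2) y = 0 with nu^2 = 4, so nu = 2; the solution bounded at x = 0 is J_2(x).
Frobenius at x = 0: indicial roots ±nu; for r = nu the recurrence k(k + 2nu) c_k = -c_{k-2} gives the standard series J_nu(x) = sum_{k>=0} (-1)^k / (k! (k+nu)!) (x/2)^(2k+nu). Evaluate the first 4 terms:
  k = 0: (-1)^0 / (0! * 2! * 2^2) x^2 = 1/(1*2*4) x^2 = (1/8) x^2
  k = 1: (-1)^1 / (1! * 3! * 2^4) x^4 = -1/(1*6*16) x^4 = (-1/96) x^4
  k = 2: (-1)^2 / (2! * 4! * 2^6) x^6 = 1/(2*24*64) x^6 = (1/3072) x^6
  k = 3: (-1)^3 / (3! * 5! * 2^8) x^8 = -1/(6*120*256) x^8 = (-1/184320) x^8
Hence J_2(x) = -x^8/184320 + x^6/3072 - x^4/96 + x^2/8 + ....

J_2(x); series = -x^8/184320 + x^6/3072 - x^4/96 + x^2/8


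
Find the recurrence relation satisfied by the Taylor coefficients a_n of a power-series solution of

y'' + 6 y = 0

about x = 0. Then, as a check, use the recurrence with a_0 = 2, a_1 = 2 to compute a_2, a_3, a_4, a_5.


Substitute y = sum_n a_n x^n into y'' + (const) y = 0.
y''(x) = sum_{n>=0} (n+2)(n+1) a_{n+2} x^n.
The ODE becomes sum_n [(n+2)(n+1) a_{n+2} + 6 a_n] x^n = 0.
Setting each coefficient to zero gives the recurrence:
  (n+2)(n+1) a_{n+2} + 6 a_n = 0,
  a_{n+2} = -6 / ((n+1)(n+2)) a_n.

Check with a_0 = 2, a_1 = 2 (apply the recurrence for n = 0, 1, 2, 3): a_0 = 2, a_1 = 2, a_2 = -6, a_3 = -2, a_4 = 3, a_5 = 3/5.

a_{n+2} = -6/((n+1)(n+2)) * a_n; check: a_0 = 2, a_1 = 2, a_2 = -6, a_3 = -2, a_4 = 3, a_5 = 3/5


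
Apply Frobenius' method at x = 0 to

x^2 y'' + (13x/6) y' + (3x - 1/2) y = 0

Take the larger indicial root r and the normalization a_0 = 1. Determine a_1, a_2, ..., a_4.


Write in Frobenius form y'' + (p(x)/x) y' + (q(x)/x^2) y = 0:
  p(x) = 13/6,  q(x) = 3x - 1/2.
Indicial equation: r(r-1) + (13/6) r + (-1/2) = 0 -> roots r_1 = 1/3, r_2 = -3/2.
Take r = r_1 = 1/3. Let y(x) = x^r sum_{n>=0} a_n x^n with a_0 = 1.
Substitute y = x^r sum a_n x^n and match x^{r+n}. The recurrence is
  D(n) a_n + 3 a_{n-1} = 0,  where D(n) = (r+n)(r+n-1) + (13/6)(r+n) + (-1/2).
  a_n = -3 / D(n) * a_{n-1}.
Since the indicial polynomial factors as (r - r_1)(r - r_2), D(n) = (r_1 + n - r_1)(r_1 + n - r_2) = n(n + 11/6).
Evaluating step by step (a_0 = 1):
  n = 1: D(1) = 1(1 + 11/6) = 17/6; numerator = -3(1) = -3; a_1 = (-3)/(17/6) = -18/17
  n = 2: D(2) = 2(2 + 11/6) = 23/3; numerator = -3(-18/17) = 54/17; a_2 = (54/17)/(23/3) = 162/391
  n = 3: D(3) = 3(3 + 11/6) = 29/2; numerator = -3(162/391) = -486/391; a_3 = (-486/391)/(29/2) = -972/11339
  n = 4: D(4) = 4(4 + 11/6) = 70/3; numerator = -3(-972/11339) = 2916/11339; a_4 = (2916/11339)/(70/3) = 4374/396865

r = 1/3; a_0 = 1; a_1 = -18/17; a_2 = 162/391; a_3 = -972/11339; a_4 = 4374/396865


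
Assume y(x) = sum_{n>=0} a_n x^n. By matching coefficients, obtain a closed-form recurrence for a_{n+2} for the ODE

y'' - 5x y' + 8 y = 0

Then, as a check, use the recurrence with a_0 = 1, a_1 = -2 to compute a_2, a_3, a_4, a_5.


Substitute y = sum_n a_n x^n.
y''(x) has coefficient (n+2)(n+1) a_{n+2} at x^n;
-5 x y'(x) has coefficient -5 n a_n at x^n (shift);
8 y(x) has coefficient 8 a_n at x^n.
Matching x^n: (n+2)(n+1) a_{n+2} + (-5n + 8) a_n = 0.
Thus a_{n+2} = (5n - 8) / ((n+1)(n+2)) * a_n.

Check with a_0 = 1, a_1 = -2 (apply the recurrence for n = 0, 1, 2, 3): a_0 = 1, a_1 = -2, a_2 = -4, a_3 = 1, a_4 = -2/3, a_5 = 7/20.

a_(n+2) = (5n - 8) / ((n+1)(n+2)) * a_n; check: a_0 = 1, a_1 = -2, a_2 = -4, a_3 = 1, a_4 = -2/3, a_5 = 7/20


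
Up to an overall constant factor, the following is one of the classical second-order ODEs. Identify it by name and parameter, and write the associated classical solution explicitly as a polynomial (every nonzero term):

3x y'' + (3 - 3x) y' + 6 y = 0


All three coefficients share the factor 3; dividing through by 3 gives  x y'' + (1 - x) y' + 2 y = 0.
This matches the Laguerre equation x y'' + (1 - x) y' + n y = 0 with n = 2; the polynomial solution is L_2(x).
With y = sum_k a_k x^k, matching x^k gives (k+1)k a_{k+1} + (k+1) a_{k+1} - k a_k + n a_k = 0, i.e. (k+1)^2 a_{k+1} = (k - n) a_k = (k - 2) a_k. The right side vanishes at k = 2, so the series terminates at degree 2.
Standard normalization L_n(0) = 1 gives a_0 = 1. Work upward with a_{k+1} = (k - 2) a_k / (k+1)^2:
  a_1 = (0 - 2)(1) / 1^2 = -2/1 = -2
  a_2 = (1 - 2)(-2) / 2^2 = 2/4 = 1/2
Hence L_2(x) = x^2/2 - 2 x + 1.

L_2(x); series = x^2/2 - 2 x + 1


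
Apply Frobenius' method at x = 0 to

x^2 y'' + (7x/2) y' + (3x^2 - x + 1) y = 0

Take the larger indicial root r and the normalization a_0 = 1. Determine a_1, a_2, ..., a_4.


Write in Frobenius form y'' + (p(x)/x) y' + (q(x)/x^2) y = 0:
  p(x) = 7/2,  q(x) = 3x^2 - x + 1.
Indicial equation: r(r-1) + (7/2) r + (1) = 0 -> roots r_1 = -1/2, r_2 = -2.
Take r = r_1 = -1/2. Let y(x) = x^r sum_{n>=0} a_n x^n with a_0 = 1.
Substitute y = x^r sum a_n x^n and match x^{r+n}. The recurrence is
  D(n) a_n - 1 a_{n-1} + 3 a_{n-2} = 0,  where D(n) = (r+n)(r+n-1) + (7/2)(r+n) + (1).
  a_n = [1 a_{n-1} - 3 a_{n-2}] / D(n).
Since the indicial polynomial factors as (r - r_1)(r - r_2), D(n) = (r_1 + n - r_1)(r_1 + n - r_2) = n(n + 3/2).
Evaluating step by step (a_0 = 1):
  n = 1: D(1) = 1(1 + 3/2) = 5/2; numerator = 1(1) = 1; a_1 = (1)/(5/2) = 2/5
  n = 2: D(2) = 2(2 + 3/2) = 7; numerator = 1(2/5) - 3(1) = -13/5; a_2 = (-13/5)/(7) = -13/35
  n = 3: D(3) = 3(3 + 3/2) = 27/2; numerator = 1(-13/35) - 3(2/5) = -11/7; a_3 = (-11/7)/(27/2) = -22/189
  n = 4: D(4) = 4(4 + 3/2) = 22; numerator = 1(-22/189) - 3(-13/35) = 943/945; a_4 = (943/945)/(22) = 943/20790

r = -1/2; a_0 = 1; a_1 = 2/5; a_2 = -13/35; a_3 = -22/189; a_4 = 943/20790


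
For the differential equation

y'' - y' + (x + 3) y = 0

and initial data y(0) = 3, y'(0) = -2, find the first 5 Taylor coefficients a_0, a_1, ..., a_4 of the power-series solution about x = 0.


Ansatz: y(x) = sum_{n>=0} a_n x^n, so y'(x) = sum_{n>=1} n a_n x^(n-1) and y''(x) = sum_{n>=2} n(n-1) a_n x^(n-2).
Substitute into P(x) y'' + Q(x) y' + R(x) y = 0 with P(x) = 1, Q(x) = -1, R(x) = x + 3, and match powers of x.
Initial conditions: a_0 = 3, a_1 = -2.
Setting the coefficient of each power of x to zero and solving order by order (substituting the coefficients already found):
  x^0: 2 a_2 - a_1 + 3 a_0 = 0  ->  2 a_2 = a_1 - 3 a_0 = -11  ->  a_2 = -11/2
  x^1: 6 a_3 - 2 a_2 + 3 a_1 + a_0 = 0  ->  6 a_3 = 2 a_2 - 3 a_1 - a_0 = -8  ->  a_3 = -4/3
  x^2: 12 a_4 - 3 a_3 + 3 a_2 + a_1 = 0  ->  12 a_4 = 3 a_3 - 3 a_2 - a_1 = 29/2  ->  a_4 = 29/24
Truncated series: y(x) = 3 - 2 x - (11/2) x^2 - (4/3) x^3 + (29/24) x^4 + O(x^5).

a_0 = 3; a_1 = -2; a_2 = -11/2; a_3 = -4/3; a_4 = 29/24


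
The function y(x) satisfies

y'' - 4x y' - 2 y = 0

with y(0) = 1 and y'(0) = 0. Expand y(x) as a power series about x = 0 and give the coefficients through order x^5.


Ansatz: y(x) = sum_{n>=0} a_n x^n, so y'(x) = sum_{n>=1} n a_n x^(n-1) and y''(x) = sum_{n>=2} n(n-1) a_n x^(n-2).
Substitute into P(x) y'' + Q(x) y' + R(x) y = 0 with P(x) = 1, Q(x) = -4x, R(x) = -2, and match powers of x.
Initial conditions: a_0 = 1, a_1 = 0.
Setting the coefficient of each power of x to zero and solving order by order (substituting the coefficients already found):
  x^0: 2 a_2 - 2 a_0 = 0  ->  2 a_2 = 2 a_0 = 2  ->  a_2 = 1
  x^1: 6 a_3 - 6 a_1 = 0  ->  6 a_3 = 6 a_1 = 0  ->  a_3 = 0
  x^2: 12 a_4 - 10 a_2 = 0  ->  12 a_4 = 10 a_2 = 10  ->  a_4 = 5/6
  x^3: 20 a_5 - 14 a_3 = 0  ->  20 a_5 = 14 a_3 = 0  ->  a_5 = 0
Truncated series: y(x) = 1 + x^2 + (5/6) x^4 + O(x^6).

a_0 = 1; a_1 = 0; a_2 = 1; a_3 = 0; a_4 = 5/6; a_5 = 0


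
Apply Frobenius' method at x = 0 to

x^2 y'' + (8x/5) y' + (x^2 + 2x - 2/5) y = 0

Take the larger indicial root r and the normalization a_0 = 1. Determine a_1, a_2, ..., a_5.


Write in Frobenius form y'' + (p(x)/x) y' + (q(x)/x^2) y = 0:
  p(x) = 8/5,  q(x) = x^2 + 2x - 2/5.
Indicial equation: r(r-1) + (8/5) r + (-2/5) = 0 -> roots r_1 = 2/5, r_2 = -1.
Take r = r_1 = 2/5. Let y(x) = x^r sum_{n>=0} a_n x^n with a_0 = 1.
Substitute y = x^r sum a_n x^n and match x^{r+n}. The recurrence is
  D(n) a_n + 2 a_{n-1} + 1 a_{n-2} = 0,  where D(n) = (r+n)(r+n-1) + (8/5)(r+n) + (-2/5).
  a_n = [-2 a_{n-1} - 1 a_{n-2}] / D(n).
Since the indicial polynomial factors as (r - r_1)(r - r_2), D(n) = (r_1 + n - r_1)(r_1 + n - r_2) = n(n + 7/5).
Evaluating step by step (a_0 = 1):
  n = 1: D(1) = 1(1 + 7/5) = 12/5; numerator = -2(1) = -2; a_1 = (-2)/(12/5) = -5/6
  n = 2: D(2) = 2(2 + 7/5) = 34/5; numerator = -2(-5/6) - 1(1) = 2/3; a_2 = (2/3)/(34/5) = 5/51
  n = 3: D(3) = 3(3 + 7/5) = 66/5; numerator = -2(5/51) - 1(-5/6) = 65/102; a_3 = (65/102)/(66/5) = 325/6732
  n = 4: D(4) = 4(4 + 7/5) = 108/5; numerator = -2(325/6732) - 1(5/51) = -655/3366; a_4 = (-655/3366)/(108/5) = -3275/363528
  n = 5: D(5) = 5(5 + 7/5) = 32; numerator = -2(-3275/363528) - 1(325/6732) = -125/4131; a_5 = (-125/4131)/(32) = -125/132192

r = 2/5; a_0 = 1; a_1 = -5/6; a_2 = 5/51; a_3 = 325/6732; a_4 = -3275/363528; a_5 = -125/132192


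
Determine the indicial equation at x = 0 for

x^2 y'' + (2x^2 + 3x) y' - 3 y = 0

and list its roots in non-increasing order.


Divide by x^2 to reach normal form y'' + P_1(x) y' + P_2(x) y = 0 with P_1(x) = 2 + 3/x and P_2(x) = -3/x^2.
x = 0 is a singular point because the y'-coefficient 2 + 3/x has a pole at x = 0 and the y-coefficient -3/x^2 has a pole at x = 0.
It is a regular singular point because x P_1(x) = p(x) = 2x + 3 and x^2 P_2(x) = q(x) = -3 are polynomials, hence analytic at x = 0.
p(0) = 3,  q(0) = -3.
Indicial equation: r(r-1) + p(0) r + q(0) = 0, i.e. r^2 + (p(0) - 1) r + q(0) = 0, i.e. r^2 + 2 r - 3 = 0.
Discriminant: (2)^2 - 4(-3) = 16, so r = (-2 ± 4)/2.
Solving: r_1 = 1, r_2 = -3.

indicial: r^2 + 2 r - 3 = 0; roots r_1 = 1, r_2 = -3


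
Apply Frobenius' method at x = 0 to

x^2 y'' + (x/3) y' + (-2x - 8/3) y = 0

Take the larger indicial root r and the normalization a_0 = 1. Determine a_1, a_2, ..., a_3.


Write in Frobenius form y'' + (p(x)/x) y' + (q(x)/x^2) y = 0:
  p(x) = 1/3,  q(x) = -2x - 8/3.
Indicial equation: r(r-1) + (1/3) r + (-8/3) = 0 -> roots r_1 = 2, r_2 = -4/3.
Take r = r_1 = 2. Let y(x) = x^r sum_{n>=0} a_n x^n with a_0 = 1.
Substitute y = x^r sum a_n x^n and match x^{r+n}. The recurrence is
  D(n) a_n - 2 a_{n-1} = 0,  where D(n) = (r+n)(r+n-1) + (1/3)(r+n) + (-8/3).
  a_n = 2 / D(n) * a_{n-1}.
Since the indicial polynomial factors as (r - r_1)(r - r_2), D(n) = (r_1 + n - r_1)(r_1 + n - r_2) = n(n + 10/3).
Evaluating step by step (a_0 = 1):
  n = 1: D(1) = 1(1 + 10/3) = 13/3; numerator = 2(1) = 2; a_1 = (2)/(13/3) = 6/13
  n = 2: D(2) = 2(2 + 10/3) = 32/3; numerator = 2(6/13) = 12/13; a_2 = (12/13)/(32/3) = 9/104
  n = 3: D(3) = 3(3 + 10/3) = 19; numerator = 2(9/104) = 9/52; a_3 = (9/52)/(19) = 9/988

r = 2; a_0 = 1; a_1 = 6/13; a_2 = 9/104; a_3 = 9/988


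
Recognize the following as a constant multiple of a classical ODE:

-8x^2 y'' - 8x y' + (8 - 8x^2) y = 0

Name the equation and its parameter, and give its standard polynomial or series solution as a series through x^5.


All three coefficients share the factor -8; dividing through by -8 gives  x^2 y'' + x y' + (x^2 - 1) y = 0.
This matches the Bessel equation x^2 y'' + x y' + (x^2 - nu^2) y = 0 with nu^2 = 1, so nu = 1; the solution bounded at x = 0 is J_1(x).
Frobenius at x = 0: indicial roots ±nu; for r = nu the recurrence k(k + 2nu) c_k = -c_{k-2} gives the standard series J_nu(x) = sum_{k>=0} (-1)^k / (k! (k+nu)!) (x/2)^(2k+nu). Evaluate the first 3 terms:
  k = 0: (-1)^0 / (0! * 1! * 2^1) x^1 = 1/(1*1*2) x^1 = (1/2) x^1
  k = 1: (-1)^1 / (1! * 2! * 2^3) x^3 = -1/(1*2*8) x^3 = (-1/16) x^3
  k = 2: (-1)^2 / (2! * 3! * 2^5) x^5 = 1/(2*6*32) x^5 = (1/384) x^5
Hence J_1(x) = x^5/384 - x^3/16 + x/2 + ....

J_1(x); series = x^5/384 - x^3/16 + x/2


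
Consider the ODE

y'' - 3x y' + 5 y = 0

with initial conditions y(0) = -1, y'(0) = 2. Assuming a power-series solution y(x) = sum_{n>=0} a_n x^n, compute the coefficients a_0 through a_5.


Ansatz: y(x) = sum_{n>=0} a_n x^n, so y'(x) = sum_{n>=1} n a_n x^(n-1) and y''(x) = sum_{n>=2} n(n-1) a_n x^(n-2).
Substitute into P(x) y'' + Q(x) y' + R(x) y = 0 with P(x) = 1, Q(x) = -3x, R(x) = 5, and match powers of x.
Initial conditions: a_0 = -1, a_1 = 2.
Setting the coefficient of each power of x to zero and solving order by order (substituting the coefficients already found):
  x^0: 2 a_2 + 5 a_0 = 0  ->  2 a_2 = -5 a_0 = 5  ->  a_2 = 5/2
  x^1: 6 a_3 + 2 a_1 = 0  ->  6 a_3 = -2 a_1 = -4  ->  a_3 = -2/3
  x^2: 12 a_4 - a_2 = 0  ->  12 a_4 = a_2 = 5/2  ->  a_4 = 5/24
  x^3: 20 a_5 - 4 a_3 = 0  ->  20 a_5 = 4 a_3 = -8/3  ->  a_5 = -2/15
Truncated series: y(x) = -1 + 2 x + (5/2) x^2 - (2/3) x^3 + (5/24) x^4 - (2/15) x^5 + O(x^6).

a_0 = -1; a_1 = 2; a_2 = 5/2; a_3 = -2/3; a_4 = 5/24; a_5 = -2/15


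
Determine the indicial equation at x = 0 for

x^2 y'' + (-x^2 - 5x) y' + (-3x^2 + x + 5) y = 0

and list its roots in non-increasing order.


Divide by x^2 to reach normal form y'' + P_1(x) y' + P_2(x) y = 0 with P_1(x) = -1 - 5/x and P_2(x) = -3 + 1/x + 5/x^2.
x = 0 is a singular point because the y'-coefficient -1 - 5/x has a pole at x = 0 and the y-coefficient -3 + 1/x + 5/x^2 has a pole at x = 0.
It is a regular singular point because x P_1(x) = p(x) = -x - 5 and x^2 P_2(x) = q(x) = -3x^2 + x + 5 are polynomials, hence analytic at x = 0.
p(0) = -5,  q(0) = 5.
Indicial equation: r(r-1) + p(0) r + q(0) = 0, i.e. r^2 + (p(0) - 1) r + q(0) = 0, i.e. r^2 - 6 r + 5 = 0.
Discriminant: (-6)^2 - 4(5) = 16, so r = (6 ± 4)/2.
Solving: r_1 = 5, r_2 = 1.

indicial: r^2 - 6 r + 5 = 0; roots r_1 = 5, r_2 = 1


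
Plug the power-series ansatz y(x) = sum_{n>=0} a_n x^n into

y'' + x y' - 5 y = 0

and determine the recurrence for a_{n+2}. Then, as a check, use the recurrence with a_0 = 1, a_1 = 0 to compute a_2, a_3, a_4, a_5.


Substitute y = sum_n a_n x^n.
y''(x) has coefficient (n+2)(n+1) a_{n+2} at x^n;
x y'(x) has coefficient n a_n at x^n (shift);
-5 y(x) has coefficient -5 a_n at x^n.
Matching x^n: (n+2)(n+1) a_{n+2} + (n - 5) a_n = 0.
Thus a_{n+2} = (-n + 5) / ((n+1)(n+2)) * a_n.

Check with a_0 = 1, a_1 = 0 (apply the recurrence for n = 0, 1, 2, 3): a_0 = 1, a_1 = 0, a_2 = 5/2, a_3 = 0, a_4 = 5/8, a_5 = 0.

a_(n+2) = (-n + 5) / ((n+1)(n+2)) * a_n; check: a_0 = 1, a_1 = 0, a_2 = 5/2, a_3 = 0, a_4 = 5/8, a_5 = 0


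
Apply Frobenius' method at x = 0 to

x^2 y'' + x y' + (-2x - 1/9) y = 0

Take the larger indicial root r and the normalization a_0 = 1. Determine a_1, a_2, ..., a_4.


Write in Frobenius form y'' + (p(x)/x) y' + (q(x)/x^2) y = 0:
  p(x) = 1,  q(x) = -2x - 1/9.
Indicial equation: r(r-1) + (1) r + (-1/9) = 0 -> roots r_1 = 1/3, r_2 = -1/3.
Take r = r_1 = 1/3. Let y(x) = x^r sum_{n>=0} a_n x^n with a_0 = 1.
Substitute y = x^r sum a_n x^n and match x^{r+n}. The recurrence is
  D(n) a_n - 2 a_{n-1} = 0,  where D(n) = (r+n)(r+n-1) + (1)(r+n) + (-1/9).
  a_n = 2 / D(n) * a_{n-1}.
Since the indicial polynomial factors as (r - r_1)(r - r_2), D(n) = (r_1 + n - r_1)(r_1 + n - r_2) = n(n + 2/3).
Evaluating step by step (a_0 = 1):
  n = 1: D(1) = 1(1 + 2/3) = 5/3; numerator = 2(1) = 2; a_1 = (2)/(5/3) = 6/5
  n = 2: D(2) = 2(2 + 2/3) = 16/3; numerator = 2(6/5) = 12/5; a_2 = (12/5)/(16/3) = 9/20
  n = 3: D(3) = 3(3 + 2/3) = 11; numerator = 2(9/20) = 9/10; a_3 = (9/10)/(11) = 9/110
  n = 4: D(4) = 4(4 + 2/3) = 56/3; numerator = 2(9/110) = 9/55; a_4 = (9/55)/(56/3) = 27/3080

r = 1/3; a_0 = 1; a_1 = 6/5; a_2 = 9/20; a_3 = 9/110; a_4 = 27/3080


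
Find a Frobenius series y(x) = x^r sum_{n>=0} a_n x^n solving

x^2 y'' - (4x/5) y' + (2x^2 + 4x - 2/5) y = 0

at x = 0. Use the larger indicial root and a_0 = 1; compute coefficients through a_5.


Write in Frobenius form y'' + (p(x)/x) y' + (q(x)/x^2) y = 0:
  p(x) = -4/5,  q(x) = 2x^2 + 4x - 2/5.
Indicial equation: r(r-1) + (-4/5) r + (-2/5) = 0 -> roots r_1 = 2, r_2 = -1/5.
Take r = r_1 = 2. Let y(x) = x^r sum_{n>=0} a_n x^n with a_0 = 1.
Substitute y = x^r sum a_n x^n and match x^{r+n}. The recurrence is
  D(n) a_n + 4 a_{n-1} + 2 a_{n-2} = 0,  where D(n) = (r+n)(r+n-1) + (-4/5)(r+n) + (-2/5).
  a_n = [-4 a_{n-1} - 2 a_{n-2}] / D(n).
Since the indicial polynomial factors as (r - r_1)(r - r_2), D(n) = (r_1 + n - r_1)(r_1 + n - r_2) = n(n + 11/5).
Evaluating step by step (a_0 = 1):
  n = 1: D(1) = 1(1 + 11/5) = 16/5; numerator = -4(1) = -4; a_1 = (-4)/(16/5) = -5/4
  n = 2: D(2) = 2(2 + 11/5) = 42/5; numerator = -4(-5/4) - 2(1) = 3; a_2 = (3)/(42/5) = 5/14
  n = 3: D(3) = 3(3 + 11/5) = 78/5; numerator = -4(5/14) - 2(-5/4) = 15/14; a_3 = (15/14)/(78/5) = 25/364
  n = 4: D(4) = 4(4 + 11/5) = 124/5; numerator = -4(25/364) - 2(5/14) = -90/91; a_4 = (-90/91)/(124/5) = -225/5642
  n = 5: D(5) = 5(5 + 11/5) = 36; numerator = -4(-225/5642) - 2(25/364) = 125/5642; a_5 = (125/5642)/(36) = 125/203112

r = 2; a_0 = 1; a_1 = -5/4; a_2 = 5/14; a_3 = 25/364; a_4 = -225/5642; a_5 = 125/203112


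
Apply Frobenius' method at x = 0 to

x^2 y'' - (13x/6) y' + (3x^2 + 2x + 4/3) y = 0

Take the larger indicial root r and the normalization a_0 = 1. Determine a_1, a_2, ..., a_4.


Write in Frobenius form y'' + (p(x)/x) y' + (q(x)/x^2) y = 0:
  p(x) = -13/6,  q(x) = 3x^2 + 2x + 4/3.
Indicial equation: r(r-1) + (-13/6) r + (4/3) = 0 -> roots r_1 = 8/3, r_2 = 1/2.
Take r = r_1 = 8/3. Let y(x) = x^r sum_{n>=0} a_n x^n with a_0 = 1.
Substitute y = x^r sum a_n x^n and match x^{r+n}. The recurrence is
  D(n) a_n + 2 a_{n-1} + 3 a_{n-2} = 0,  where D(n) = (r+n)(r+n-1) + (-13/6)(r+n) + (4/3).
  a_n = [-2 a_{n-1} - 3 a_{n-2}] / D(n).
Since the indicial polynomial factors as (r - r_1)(r - r_2), D(n) = (r_1 + n - r_1)(r_1 + n - r_2) = n(n + 13/6).
Evaluating step by step (a_0 = 1):
  n = 1: D(1) = 1(1 + 13/6) = 19/6; numerator = -2(1) = -2; a_1 = (-2)/(19/6) = -12/19
  n = 2: D(2) = 2(2 + 13/6) = 25/3; numerator = -2(-12/19) - 3(1) = -33/19; a_2 = (-33/19)/(25/3) = -99/475
  n = 3: D(3) = 3(3 + 13/6) = 31/2; numerator = -2(-99/475) - 3(-12/19) = 1098/475; a_3 = (1098/475)/(31/2) = 2196/14725
  n = 4: D(4) = 4(4 + 13/6) = 74/3; numerator = -2(2196/14725) - 3(-99/475) = 963/2945; a_4 = (963/2945)/(74/3) = 2889/217930

r = 8/3; a_0 = 1; a_1 = -12/19; a_2 = -99/475; a_3 = 2196/14725; a_4 = 2889/217930


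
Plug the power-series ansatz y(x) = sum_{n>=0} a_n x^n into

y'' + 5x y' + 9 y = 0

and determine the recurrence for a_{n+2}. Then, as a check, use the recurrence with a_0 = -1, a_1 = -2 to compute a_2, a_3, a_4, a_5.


Substitute y = sum_n a_n x^n.
y''(x) has coefficient (n+2)(n+1) a_{n+2} at x^n;
5 x y'(x) has coefficient 5 n a_n at x^n (shift);
9 y(x) has coefficient 9 a_n at x^n.
Matching x^n: (n+2)(n+1) a_{n+2} + (5n + 9) a_n = 0.
Thus a_{n+2} = (-5n - 9) / ((n+1)(n+2)) * a_n.

Check with a_0 = -1, a_1 = -2 (apply the recurrence for n = 0, 1, 2, 3): a_0 = -1, a_1 = -2, a_2 = 9/2, a_3 = 14/3, a_4 = -57/8, a_5 = -28/5.

a_(n+2) = (-5n - 9) / ((n+1)(n+2)) * a_n; check: a_0 = -1, a_1 = -2, a_2 = 9/2, a_3 = 14/3, a_4 = -57/8, a_5 = -28/5


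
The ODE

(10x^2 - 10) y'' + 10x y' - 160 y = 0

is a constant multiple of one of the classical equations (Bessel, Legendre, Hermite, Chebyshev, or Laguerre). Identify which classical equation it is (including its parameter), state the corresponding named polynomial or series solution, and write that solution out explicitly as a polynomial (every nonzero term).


All three coefficients share the factor -10; dividing through by -10 gives  (1 - x^2) y'' - x y' + 16 y = 0.
This matches the Chebyshev equation (1 - x^2) y'' - x y' + n^2 y = 0 (note the -x y' term, not -2x y') with n^2 = 16, so n = 4; the polynomial solution is T_4(x).
With y = sum_k a_k x^k, matching x^k gives (k+2)(k+1) a_{k+2} = (k^2 - n^2) a_k = (k - 4)(k + 4) a_k. The right side vanishes at k = 4, so the series with the parity of 4 terminates at degree 4.
Standard normalization: leading coefficient of T_n is 2^(n-1), so a_4 = 2^3 = 8. Work downward with a_k = (k+1)(k+2) a_{k+2} / ((k - 4)(k + 4)):
  a_2 = (3)(4)(8) / ((2 - 4)(2 + 4)) = 96/(-12) = -8
  a_0 = (1)(2)(-8) / ((0 - 4)(0 + 4)) = -16/(-16) = 1
Hence T_4(x) = 8 x^4 - 8 x^2 + 1.

T_4(x); series = 8 x^4 - 8 x^2 + 1


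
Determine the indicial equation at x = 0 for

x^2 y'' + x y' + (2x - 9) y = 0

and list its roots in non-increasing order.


Divide by x^2 to reach normal form y'' + P_1(x) y' + P_2(x) y = 0 with P_1(x) = 1/x and P_2(x) = 2/x - 9/x^2.
x = 0 is a singular point because the y'-coefficient 1/x has a pole at x = 0 and the y-coefficient 2/x - 9/x^2 has a pole at x = 0.
It is a regular singular point because x P_1(x) = p(x) = 1 and x^2 P_2(x) = q(x) = 2x - 9 are polynomials, hence analytic at x = 0.
p(0) = 1,  q(0) = -9.
Indicial equation: r(r-1) + p(0) r + q(0) = 0, i.e. r^2 + (p(0) - 1) r + q(0) = 0, i.e. r^2 - 9 = 0.
Discriminant: (0)^2 - 4(-9) = 36, so r = (0 ± 6)/2.
Solving: r_1 = 3, r_2 = -3.

indicial: r^2 - 9 = 0; roots r_1 = 3, r_2 = -3


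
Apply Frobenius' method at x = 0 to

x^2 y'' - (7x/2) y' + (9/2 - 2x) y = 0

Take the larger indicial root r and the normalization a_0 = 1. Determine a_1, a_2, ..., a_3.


Write in Frobenius form y'' + (p(x)/x) y' + (q(x)/x^2) y = 0:
  p(x) = -7/2,  q(x) = 9/2 - 2x.
Indicial equation: r(r-1) + (-7/2) r + (9/2) = 0 -> roots r_1 = 3, r_2 = 3/2.
Take r = r_1 = 3. Let y(x) = x^r sum_{n>=0} a_n x^n with a_0 = 1.
Substitute y = x^r sum a_n x^n and match x^{r+n}. The recurrence is
  D(n) a_n - 2 a_{n-1} = 0,  where D(n) = (r+n)(r+n-1) + (-7/2)(r+n) + (9/2).
  a_n = 2 / D(n) * a_{n-1}.
Since the indicial polynomial factors as (r - r_1)(r - r_2), D(n) = (r_1 + n - r_1)(r_1 + n - r_2) = n(n + 3/2).
Evaluating step by step (a_0 = 1):
  n = 1: D(1) = 1(1 + 3/2) = 5/2; numerator = 2(1) = 2; a_1 = (2)/(5/2) = 4/5
  n = 2: D(2) = 2(2 + 3/2) = 7; numerator = 2(4/5) = 8/5; a_2 = (8/5)/(7) = 8/35
  n = 3: D(3) = 3(3 + 3/2) = 27/2; numerator = 2(8/35) = 16/35; a_3 = (16/35)/(27/2) = 32/945

r = 3; a_0 = 1; a_1 = 4/5; a_2 = 8/35; a_3 = 32/945


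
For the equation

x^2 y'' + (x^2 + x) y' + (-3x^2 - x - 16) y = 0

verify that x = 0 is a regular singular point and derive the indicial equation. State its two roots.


Divide by x^2 to reach normal form y'' + P_1(x) y' + P_2(x) y = 0 with P_1(x) = 1 + 1/x and P_2(x) = -3 - 1/x - 16/x^2.
x = 0 is a singular point because the y'-coefficient 1 + 1/x has a pole at x = 0 and the y-coefficient -3 - 1/x - 16/x^2 has a pole at x = 0.
It is a regular singular point because x P_1(x) = p(x) = x + 1 and x^2 P_2(x) = q(x) = -3x^2 - x - 16 are polynomials, hence analytic at x = 0.
p(0) = 1,  q(0) = -16.
Indicial equation: r(r-1) + p(0) r + q(0) = 0, i.e. r^2 + (p(0) - 1) r + q(0) = 0, i.e. r^2 - 16 = 0.
Discriminant: (0)^2 - 4(-16) = 64, so r = (0 ± 8)/2.
Solving: r_1 = 4, r_2 = -4.

indicial: r^2 - 16 = 0; roots r_1 = 4, r_2 = -4


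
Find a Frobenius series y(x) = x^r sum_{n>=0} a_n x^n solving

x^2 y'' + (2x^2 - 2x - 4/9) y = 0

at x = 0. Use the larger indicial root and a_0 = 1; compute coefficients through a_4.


Write in Frobenius form y'' + (p(x)/x) y' + (q(x)/x^2) y = 0:
  p(x) = 0,  q(x) = 2x^2 - 2x - 4/9.
Indicial equation: r(r-1) + (0) r + (-4/9) = 0 -> roots r_1 = 4/3, r_2 = -1/3.
Take r = r_1 = 4/3. Let y(x) = x^r sum_{n>=0} a_n x^n with a_0 = 1.
Substitute y = x^r sum a_n x^n and match x^{r+n}. The recurrence is
  D(n) a_n - 2 a_{n-1} + 2 a_{n-2} = 0,  where D(n) = (r+n)(r+n-1) + (0)(r+n) + (-4/9).
  a_n = [2 a_{n-1} - 2 a_{n-2}] / D(n).
Since the indicial polynomial factors as (r - r_1)(r - r_2), D(n) = (r_1 + n - r_1)(r_1 + n - r_2) = n(n + 5/3).
Evaluating step by step (a_0 = 1):
  n = 1: D(1) = 1(1 + 5/3) = 8/3; numerator = 2(1) = 2; a_1 = (2)/(8/3) = 3/4
  n = 2: D(2) = 2(2 + 5/3) = 22/3; numerator = 2(3/4) - 2(1) = -1/2; a_2 = (-1/2)/(22/3) = -3/44
  n = 3: D(3) = 3(3 + 5/3) = 14; numerator = 2(-3/44) - 2(3/4) = -18/11; a_3 = (-18/11)/(14) = -9/77
  n = 4: D(4) = 4(4 + 5/3) = 68/3; numerator = 2(-9/77) - 2(-3/44) = -15/154; a_4 = (-15/154)/(68/3) = -45/10472

r = 4/3; a_0 = 1; a_1 = 3/4; a_2 = -3/44; a_3 = -9/77; a_4 = -45/10472


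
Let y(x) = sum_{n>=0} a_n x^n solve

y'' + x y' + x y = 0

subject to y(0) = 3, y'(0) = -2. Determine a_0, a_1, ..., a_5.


Ansatz: y(x) = sum_{n>=0} a_n x^n, so y'(x) = sum_{n>=1} n a_n x^(n-1) and y''(x) = sum_{n>=2} n(n-1) a_n x^(n-2).
Substitute into P(x) y'' + Q(x) y' + R(x) y = 0 with P(x) = 1, Q(x) = x, R(x) = x, and match powers of x.
Initial conditions: a_0 = 3, a_1 = -2.
Setting the coefficient of each power of x to zero and solving order by order (substituting the coefficients already found):
  x^0: 2 a_2 = 0  ->  a_2 = 0
  x^1: 6 a_3 + a_1 + a_0 = 0  ->  6 a_3 = -a_1 - a_0 = -1  ->  a_3 = -1/6
  x^2: 12 a_4 + 2 a_2 + a_1 = 0  ->  12 a_4 = -2 a_2 - a_1 = 2  ->  a_4 = 1/6
  x^3: 20 a_5 + 3 a_3 + a_2 = 0  ->  20 a_5 = -3 a_3 - a_2 = 1/2  ->  a_5 = 1/40
Truncated series: y(x) = 3 - 2 x - (1/6) x^3 + (1/6) x^4 + (1/40) x^5 + O(x^6).

a_0 = 3; a_1 = -2; a_2 = 0; a_3 = -1/6; a_4 = 1/6; a_5 = 1/40


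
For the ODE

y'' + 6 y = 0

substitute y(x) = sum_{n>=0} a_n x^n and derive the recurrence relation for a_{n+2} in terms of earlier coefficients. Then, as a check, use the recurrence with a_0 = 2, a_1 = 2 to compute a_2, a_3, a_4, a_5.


Substitute y = sum_n a_n x^n into y'' + (const) y = 0.
y''(x) = sum_{n>=0} (n+2)(n+1) a_{n+2} x^n.
The ODE becomes sum_n [(n+2)(n+1) a_{n+2} + 6 a_n] x^n = 0.
Setting each coefficient to zero gives the recurrence:
  (n+2)(n+1) a_{n+2} + 6 a_n = 0,
  a_{n+2} = -6 / ((n+1)(n+2)) a_n.

Check with a_0 = 2, a_1 = 2 (apply the recurrence for n = 0, 1, 2, 3): a_0 = 2, a_1 = 2, a_2 = -6, a_3 = -2, a_4 = 3, a_5 = 3/5.

a_{n+2} = -6/((n+1)(n+2)) * a_n; check: a_0 = 2, a_1 = 2, a_2 = -6, a_3 = -2, a_4 = 3, a_5 = 3/5


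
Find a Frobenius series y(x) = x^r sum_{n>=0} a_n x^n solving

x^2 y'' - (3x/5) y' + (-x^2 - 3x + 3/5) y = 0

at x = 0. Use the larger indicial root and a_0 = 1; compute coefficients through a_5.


Write in Frobenius form y'' + (p(x)/x) y' + (q(x)/x^2) y = 0:
  p(x) = -3/5,  q(x) = -x^2 - 3x + 3/5.
Indicial equation: r(r-1) + (-3/5) r + (3/5) = 0 -> roots r_1 = 1, r_2 = 3/5.
Take r = r_1 = 1. Let y(x) = x^r sum_{n>=0} a_n x^n with a_0 = 1.
Substitute y = x^r sum a_n x^n and match x^{r+n}. The recurrence is
  D(n) a_n - 3 a_{n-1} - 1 a_{n-2} = 0,  where D(n) = (r+n)(r+n-1) + (-3/5)(r+n) + (3/5).
  a_n = [3 a_{n-1} + 1 a_{n-2}] / D(n).
Since the indicial polynomial factors as (r - r_1)(r - r_2), D(n) = (r_1 + n - r_1)(r_1 + n - r_2) = n(n + 2/5).
Evaluating step by step (a_0 = 1):
  n = 1: D(1) = 1(1 + 2/5) = 7/5; numerator = 3(1) = 3; a_1 = (3)/(7/5) = 15/7
  n = 2: D(2) = 2(2 + 2/5) = 24/5; numerator = 3(15/7) + 1(1) = 52/7; a_2 = (52/7)/(24/5) = 65/42
  n = 3: D(3) = 3(3 + 2/5) = 51/5; numerator = 3(65/42) + 1(15/7) = 95/14; a_3 = (95/14)/(51/5) = 475/714
  n = 4: D(4) = 4(4 + 2/5) = 88/5; numerator = 3(475/714) + 1(65/42) = 1265/357; a_4 = (1265/357)/(88/5) = 575/2856
  n = 5: D(5) = 5(5 + 2/5) = 27; numerator = 3(575/2856) + 1(475/714) = 3625/2856; a_5 = (3625/2856)/(27) = 3625/77112

r = 1; a_0 = 1; a_1 = 15/7; a_2 = 65/42; a_3 = 475/714; a_4 = 575/2856; a_5 = 3625/77112


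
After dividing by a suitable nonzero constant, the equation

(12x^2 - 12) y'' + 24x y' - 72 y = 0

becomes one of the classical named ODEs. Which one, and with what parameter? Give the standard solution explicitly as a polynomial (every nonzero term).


All three coefficients share the factor -12; dividing through by -12 gives  (1 - x^2) y'' - 2x y' + 6 y = 0.
This matches the Legendre equation (1 - x^2) y'' - 2x y' + n(n+1) y = 0 (note the -2x y' term) with n(n+1) = 6, so n = 2; the polynomial solution is P_2(x).
With y = sum_k a_k x^k, matching x^k gives (k+2)(k+1) a_{k+2} = [k(k+1) - n(n+1)] a_k = (k - 2)(k + 3) a_k. The right side vanishes at k = 2, so the series with the parity of 2 terminates at degree 2.
Standard normalization (P_n(1) = 1): leading coefficient (2n)!/(2^n (n!)^2) = 24/(4*4) = 3/2, so a_2 = 3/2. Work downward with a_k = (k+1)(k+2) a_{k+2} / ((k - 2)(k + 3)):
  a_0 = (1)(2)(3/2) / ((0 - 2)(0 + 3)) = 3/(-6) = -1/2
Hence P_2(x) = 3 x^2/2 - 1/2.

P_2(x); series = 3 x^2/2 - 1/2


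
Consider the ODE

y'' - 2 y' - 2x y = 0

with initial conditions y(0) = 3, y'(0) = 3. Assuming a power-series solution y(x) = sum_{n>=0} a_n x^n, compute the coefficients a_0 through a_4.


Ansatz: y(x) = sum_{n>=0} a_n x^n, so y'(x) = sum_{n>=1} n a_n x^(n-1) and y''(x) = sum_{n>=2} n(n-1) a_n x^(n-2).
Substitute into P(x) y'' + Q(x) y' + R(x) y = 0 with P(x) = 1, Q(x) = -2, R(x) = -2x, and match powers of x.
Initial conditions: a_0 = 3, a_1 = 3.
Setting the coefficient of each power of x to zero and solving order by order (substituting the coefficients already found):
  x^0: 2 a_2 - 2 a_1 = 0  ->  2 a_2 = 2 a_1 = 6  ->  a_2 = 3
  x^1: 6 a_3 - 4 a_2 - 2 a_0 = 0  ->  6 a_3 = 4 a_2 + 2 a_0 = 18  ->  a_3 = 3
  x^2: 12 a_4 - 6 a_3 - 2 a_1 = 0  ->  12 a_4 = 6 a_3 + 2 a_1 = 24  ->  a_4 = 2
Truncated series: y(x) = 3 + 3 x + 3 x^2 + 3 x^3 + 2 x^4 + O(x^5).

a_0 = 3; a_1 = 3; a_2 = 3; a_3 = 3; a_4 = 2


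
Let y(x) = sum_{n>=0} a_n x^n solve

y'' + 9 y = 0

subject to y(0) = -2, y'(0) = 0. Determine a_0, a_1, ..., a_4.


Ansatz: y(x) = sum_{n>=0} a_n x^n, so y'(x) = sum_{n>=1} n a_n x^(n-1) and y''(x) = sum_{n>=2} n(n-1) a_n x^(n-2).
Substitute into P(x) y'' + Q(x) y' + R(x) y = 0 with P(x) = 1, Q(x) = 0, R(x) = 9, and match powers of x.
Initial conditions: a_0 = -2, a_1 = 0.
Setting the coefficient of each power of x to zero and solving order by order (substituting the coefficients already found):
  x^0: 2 a_2 + 9 a_0 = 0  ->  2 a_2 = -9 a_0 = 18  ->  a_2 = 9
  x^1: 6 a_3 + 9 a_1 = 0  ->  6 a_3 = -9 a_1 = 0  ->  a_3 = 0
  x^2: 12 a_4 + 9 a_2 = 0  ->  12 a_4 = -9 a_2 = -81  ->  a_4 = -27/4
Truncated series: y(x) = -2 + 9 x^2 - (27/4) x^4 + O(x^5).

a_0 = -2; a_1 = 0; a_2 = 9; a_3 = 0; a_4 = -27/4


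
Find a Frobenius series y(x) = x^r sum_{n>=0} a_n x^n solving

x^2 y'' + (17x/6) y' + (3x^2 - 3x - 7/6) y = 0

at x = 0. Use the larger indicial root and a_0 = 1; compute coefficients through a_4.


Write in Frobenius form y'' + (p(x)/x) y' + (q(x)/x^2) y = 0:
  p(x) = 17/6,  q(x) = 3x^2 - 3x - 7/6.
Indicial equation: r(r-1) + (17/6) r + (-7/6) = 0 -> roots r_1 = 1/2, r_2 = -7/3.
Take r = r_1 = 1/2. Let y(x) = x^r sum_{n>=0} a_n x^n with a_0 = 1.
Substitute y = x^r sum a_n x^n and match x^{r+n}. The recurrence is
  D(n) a_n - 3 a_{n-1} + 3 a_{n-2} = 0,  where D(n) = (r+n)(r+n-1) + (17/6)(r+n) + (-7/6).
  a_n = [3 a_{n-1} - 3 a_{n-2}] / D(n).
Since the indicial polynomial factors as (r - r_1)(r - r_2), D(n) = (r_1 + n - r_1)(r_1 + n - r_2) = n(n + 17/6).
Evaluating step by step (a_0 = 1):
  n = 1: D(1) = 1(1 + 17/6) = 23/6; numerator = 3(1) = 3; a_1 = (3)/(23/6) = 18/23
  n = 2: D(2) = 2(2 + 17/6) = 29/3; numerator = 3(18/23) - 3(1) = -15/23; a_2 = (-15/23)/(29/3) = -45/667
  n = 3: D(3) = 3(3 + 17/6) = 35/2; numerator = 3(-45/667) - 3(18/23) = -1701/667; a_3 = (-1701/667)/(35/2) = -486/3335
  n = 4: D(4) = 4(4 + 17/6) = 82/3; numerator = 3(-486/3335) - 3(-45/667) = -27/115; a_4 = (-27/115)/(82/3) = -81/9430

r = 1/2; a_0 = 1; a_1 = 18/23; a_2 = -45/667; a_3 = -486/3335; a_4 = -81/9430


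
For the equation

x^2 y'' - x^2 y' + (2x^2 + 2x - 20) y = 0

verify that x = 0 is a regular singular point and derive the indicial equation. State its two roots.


Divide by x^2 to reach normal form y'' + P_1(x) y' + P_2(x) y = 0 with P_1(x) = -1 and P_2(x) = 2 + 2/x - 20/x^2.
x = 0 is a singular point because the y-coefficient 2 + 2/x - 20/x^2 has a pole at x = 0.
It is a regular singular point because x P_1(x) = p(x) = -x and x^2 P_2(x) = q(x) = 2x^2 + 2x - 20 are polynomials, hence analytic at x = 0.
p(0) = 0,  q(0) = -20.
Indicial equation: r(r-1) + p(0) r + q(0) = 0, i.e. r^2 + (p(0) - 1) r + q(0) = 0, i.e. r^2 - 1 r - 20 = 0.
Discriminant: (-1)^2 - 4(-20) = 81, so r = (1 ± 9)/2.
Solving: r_1 = 5, r_2 = -4.

indicial: r^2 - 1 r - 20 = 0; roots r_1 = 5, r_2 = -4
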